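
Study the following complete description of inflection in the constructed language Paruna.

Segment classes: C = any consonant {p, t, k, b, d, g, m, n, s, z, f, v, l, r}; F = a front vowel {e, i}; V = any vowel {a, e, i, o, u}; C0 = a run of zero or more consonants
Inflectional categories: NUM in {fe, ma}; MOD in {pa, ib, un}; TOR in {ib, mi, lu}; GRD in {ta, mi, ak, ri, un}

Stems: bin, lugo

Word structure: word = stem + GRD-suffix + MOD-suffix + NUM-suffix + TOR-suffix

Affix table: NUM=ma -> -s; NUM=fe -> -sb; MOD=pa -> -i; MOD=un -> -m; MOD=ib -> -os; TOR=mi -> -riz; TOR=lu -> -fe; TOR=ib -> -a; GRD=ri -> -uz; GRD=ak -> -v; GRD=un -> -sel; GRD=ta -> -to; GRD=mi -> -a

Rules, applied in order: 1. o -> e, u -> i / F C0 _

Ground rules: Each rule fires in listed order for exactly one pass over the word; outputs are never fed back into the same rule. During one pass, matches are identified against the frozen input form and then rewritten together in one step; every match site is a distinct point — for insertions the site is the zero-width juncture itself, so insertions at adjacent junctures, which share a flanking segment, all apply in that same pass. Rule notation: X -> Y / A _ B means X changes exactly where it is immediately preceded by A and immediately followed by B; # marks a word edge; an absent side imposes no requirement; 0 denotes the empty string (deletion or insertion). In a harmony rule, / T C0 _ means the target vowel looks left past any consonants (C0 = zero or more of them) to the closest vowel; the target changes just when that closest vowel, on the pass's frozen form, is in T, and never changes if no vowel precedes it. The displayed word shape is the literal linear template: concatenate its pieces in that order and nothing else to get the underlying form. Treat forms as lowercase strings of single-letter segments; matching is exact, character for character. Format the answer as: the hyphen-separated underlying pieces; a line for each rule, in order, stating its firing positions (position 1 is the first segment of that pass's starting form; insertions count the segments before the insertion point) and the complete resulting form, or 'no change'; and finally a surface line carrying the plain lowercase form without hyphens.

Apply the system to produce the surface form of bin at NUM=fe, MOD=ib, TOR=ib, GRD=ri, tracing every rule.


underlying: bin-uz-os-sb-a
1. o -> e, u -> i / F C0 _: fires at position(s) 4: binizossba
surface: binizossba


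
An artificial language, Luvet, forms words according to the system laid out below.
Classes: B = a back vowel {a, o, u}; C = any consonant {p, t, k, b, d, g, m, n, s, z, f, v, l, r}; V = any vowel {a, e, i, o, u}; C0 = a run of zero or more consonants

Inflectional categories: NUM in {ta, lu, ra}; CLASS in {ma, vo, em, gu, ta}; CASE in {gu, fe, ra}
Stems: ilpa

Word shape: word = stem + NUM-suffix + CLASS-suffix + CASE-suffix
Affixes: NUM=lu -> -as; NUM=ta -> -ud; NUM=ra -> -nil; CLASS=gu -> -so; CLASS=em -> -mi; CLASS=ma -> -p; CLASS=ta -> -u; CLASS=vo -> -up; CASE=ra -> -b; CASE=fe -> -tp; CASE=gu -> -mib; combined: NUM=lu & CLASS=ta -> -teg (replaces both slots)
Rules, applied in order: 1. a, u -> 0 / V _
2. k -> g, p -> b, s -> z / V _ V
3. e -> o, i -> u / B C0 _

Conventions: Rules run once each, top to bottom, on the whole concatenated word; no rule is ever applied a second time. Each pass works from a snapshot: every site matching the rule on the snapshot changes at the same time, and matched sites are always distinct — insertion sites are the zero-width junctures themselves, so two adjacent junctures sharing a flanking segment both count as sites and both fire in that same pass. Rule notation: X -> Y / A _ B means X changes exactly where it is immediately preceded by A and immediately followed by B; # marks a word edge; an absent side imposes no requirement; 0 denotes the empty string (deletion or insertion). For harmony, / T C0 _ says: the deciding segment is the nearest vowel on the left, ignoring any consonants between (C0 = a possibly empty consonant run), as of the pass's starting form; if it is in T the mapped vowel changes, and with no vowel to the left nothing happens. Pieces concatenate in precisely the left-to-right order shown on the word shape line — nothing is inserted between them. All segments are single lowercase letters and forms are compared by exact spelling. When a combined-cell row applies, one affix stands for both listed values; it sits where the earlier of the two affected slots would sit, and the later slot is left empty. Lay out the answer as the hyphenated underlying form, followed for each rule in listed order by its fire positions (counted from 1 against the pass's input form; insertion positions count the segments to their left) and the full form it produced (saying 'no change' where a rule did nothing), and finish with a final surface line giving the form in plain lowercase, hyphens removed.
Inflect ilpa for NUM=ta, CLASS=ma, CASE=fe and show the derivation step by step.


underlying: ilpa-ud-p-tp
1. a, u -> 0 / V _: fires at position(s) 5: ilpadptp
2. k -> g, p -> b, s -> z / V _ V: no change
3. e -> o, i -> u / B C0 _: no change
surface: ilpadptp


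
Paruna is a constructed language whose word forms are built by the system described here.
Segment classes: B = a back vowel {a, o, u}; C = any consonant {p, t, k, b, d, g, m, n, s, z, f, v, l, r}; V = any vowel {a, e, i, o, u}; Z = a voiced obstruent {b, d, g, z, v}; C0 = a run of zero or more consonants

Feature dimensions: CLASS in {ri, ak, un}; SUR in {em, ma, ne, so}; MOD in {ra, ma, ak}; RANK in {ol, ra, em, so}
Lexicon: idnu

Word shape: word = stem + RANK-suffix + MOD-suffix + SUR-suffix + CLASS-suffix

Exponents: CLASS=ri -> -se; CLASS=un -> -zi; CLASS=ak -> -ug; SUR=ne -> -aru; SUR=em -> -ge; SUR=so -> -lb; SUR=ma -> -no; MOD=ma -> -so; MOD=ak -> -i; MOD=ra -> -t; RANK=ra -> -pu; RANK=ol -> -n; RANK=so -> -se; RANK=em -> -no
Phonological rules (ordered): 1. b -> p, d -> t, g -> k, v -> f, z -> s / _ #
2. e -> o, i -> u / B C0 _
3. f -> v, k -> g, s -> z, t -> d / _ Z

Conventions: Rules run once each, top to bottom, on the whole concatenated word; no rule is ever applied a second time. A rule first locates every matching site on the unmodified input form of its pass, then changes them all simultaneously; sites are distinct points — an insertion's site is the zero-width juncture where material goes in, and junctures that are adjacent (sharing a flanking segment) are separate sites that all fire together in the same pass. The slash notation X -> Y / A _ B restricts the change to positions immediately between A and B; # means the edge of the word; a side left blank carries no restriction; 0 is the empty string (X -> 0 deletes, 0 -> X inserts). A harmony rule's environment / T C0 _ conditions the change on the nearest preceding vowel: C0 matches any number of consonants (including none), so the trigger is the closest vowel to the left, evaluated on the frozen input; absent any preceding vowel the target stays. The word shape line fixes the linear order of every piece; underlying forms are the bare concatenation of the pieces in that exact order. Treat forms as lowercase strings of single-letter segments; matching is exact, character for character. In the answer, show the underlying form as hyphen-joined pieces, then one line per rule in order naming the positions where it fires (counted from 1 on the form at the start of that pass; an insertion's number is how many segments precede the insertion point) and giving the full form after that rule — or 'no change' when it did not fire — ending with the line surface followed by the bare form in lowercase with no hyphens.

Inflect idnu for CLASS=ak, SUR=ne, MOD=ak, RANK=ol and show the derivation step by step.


underlying: idnu-n-i-aru-ug
1. b -> p, d -> t, g -> k, v -> f, z -> s / _ #: fires at position(s) 11: idnuniaruuk
2. e -> o, i -> u / B C0 _: fires at position(s) 6: idnunuaruuk
3. f -> v, k -> g, s -> z, t -> d / _ Z: no change
surface: idnunuaruuk


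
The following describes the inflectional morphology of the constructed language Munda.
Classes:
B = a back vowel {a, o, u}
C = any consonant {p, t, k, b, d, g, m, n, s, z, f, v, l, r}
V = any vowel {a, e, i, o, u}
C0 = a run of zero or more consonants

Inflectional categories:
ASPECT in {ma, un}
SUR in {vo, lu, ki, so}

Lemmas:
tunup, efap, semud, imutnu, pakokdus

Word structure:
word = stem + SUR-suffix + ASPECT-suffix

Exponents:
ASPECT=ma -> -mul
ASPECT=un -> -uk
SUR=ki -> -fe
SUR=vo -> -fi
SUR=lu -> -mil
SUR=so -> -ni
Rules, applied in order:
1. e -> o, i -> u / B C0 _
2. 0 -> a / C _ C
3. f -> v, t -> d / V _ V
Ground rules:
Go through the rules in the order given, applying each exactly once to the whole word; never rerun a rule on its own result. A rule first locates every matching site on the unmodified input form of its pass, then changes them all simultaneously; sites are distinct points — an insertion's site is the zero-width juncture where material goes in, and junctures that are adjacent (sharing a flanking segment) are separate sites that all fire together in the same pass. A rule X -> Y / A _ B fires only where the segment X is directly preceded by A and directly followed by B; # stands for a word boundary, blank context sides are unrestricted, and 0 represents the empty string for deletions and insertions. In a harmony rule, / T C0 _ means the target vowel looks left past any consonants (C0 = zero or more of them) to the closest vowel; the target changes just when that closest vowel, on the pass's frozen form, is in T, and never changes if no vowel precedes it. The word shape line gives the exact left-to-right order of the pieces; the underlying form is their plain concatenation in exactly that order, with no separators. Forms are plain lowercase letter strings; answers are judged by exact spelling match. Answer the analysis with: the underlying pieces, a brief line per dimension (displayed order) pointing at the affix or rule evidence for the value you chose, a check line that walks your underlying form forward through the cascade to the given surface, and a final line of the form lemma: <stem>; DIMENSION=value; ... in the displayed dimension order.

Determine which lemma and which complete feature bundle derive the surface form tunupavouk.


underlying: tunup-fe-uk
ASPECT=un - signalled by the affix -uk
SUR=ki - signalled by the affix -fe
check: tunupfeuk -> tunupfouk -> tunupafouk -> tunupavouk
lemma: tunup; ASPECT=un; SUR=ki


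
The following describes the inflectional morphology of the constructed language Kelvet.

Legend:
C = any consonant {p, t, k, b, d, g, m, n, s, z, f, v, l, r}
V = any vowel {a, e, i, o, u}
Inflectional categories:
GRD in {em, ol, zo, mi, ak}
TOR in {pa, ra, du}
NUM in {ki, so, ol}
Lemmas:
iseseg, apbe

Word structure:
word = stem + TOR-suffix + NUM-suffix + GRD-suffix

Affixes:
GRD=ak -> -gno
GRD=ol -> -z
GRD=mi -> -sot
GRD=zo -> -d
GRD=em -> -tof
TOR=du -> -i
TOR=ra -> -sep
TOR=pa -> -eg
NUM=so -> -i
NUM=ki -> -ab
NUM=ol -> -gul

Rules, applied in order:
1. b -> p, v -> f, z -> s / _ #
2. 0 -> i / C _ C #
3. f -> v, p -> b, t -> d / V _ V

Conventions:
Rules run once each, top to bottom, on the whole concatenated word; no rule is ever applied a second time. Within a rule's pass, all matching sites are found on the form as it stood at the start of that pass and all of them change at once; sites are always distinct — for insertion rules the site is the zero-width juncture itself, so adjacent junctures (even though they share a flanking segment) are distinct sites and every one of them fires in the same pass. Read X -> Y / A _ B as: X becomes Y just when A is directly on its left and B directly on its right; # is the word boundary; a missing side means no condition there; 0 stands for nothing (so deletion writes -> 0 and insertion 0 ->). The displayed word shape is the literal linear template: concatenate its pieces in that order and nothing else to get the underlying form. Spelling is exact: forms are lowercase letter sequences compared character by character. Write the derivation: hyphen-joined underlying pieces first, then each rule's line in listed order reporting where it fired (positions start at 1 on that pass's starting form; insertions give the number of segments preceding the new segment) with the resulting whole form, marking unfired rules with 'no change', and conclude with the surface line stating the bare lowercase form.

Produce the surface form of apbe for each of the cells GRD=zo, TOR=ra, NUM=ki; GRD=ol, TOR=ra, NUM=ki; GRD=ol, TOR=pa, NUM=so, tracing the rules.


cell GRD=zo, TOR=ra, NUM=ki:
underlying: apbe-sep-ab-d
1. b -> p, v -> f, z -> s / _ #: no change
2. 0 -> i / C _ C #: inserts after position(s) 9: apbesepabid
3. f -> v, p -> b, t -> d / V _ V: fires at position(s) 7: apbesebabid
surface: apbesebabid

cell GRD=ol, TOR=ra, NUM=ki:
underlying: apbe-sep-ab-z
1. b -> p, v -> f, z -> s / _ #: fires at position(s) 10: apbesepabs
2. 0 -> i / C _ C #: inserts after position(s) 9: apbesepabis
3. f -> v, p -> b, t -> d / V _ V: fires at position(s) 7: apbesebabis
surface: apbesebabis

cell GRD=ol, TOR=pa, NUM=so:
underlying: apbe-eg-i-z
1. b -> p, v -> f, z -> s / _ #: fires at position(s) 8: apbeegis
2. 0 -> i / C _ C #: no change
3. f -> v, p -> b, t -> d / V _ V: no change
surface: apbeegis


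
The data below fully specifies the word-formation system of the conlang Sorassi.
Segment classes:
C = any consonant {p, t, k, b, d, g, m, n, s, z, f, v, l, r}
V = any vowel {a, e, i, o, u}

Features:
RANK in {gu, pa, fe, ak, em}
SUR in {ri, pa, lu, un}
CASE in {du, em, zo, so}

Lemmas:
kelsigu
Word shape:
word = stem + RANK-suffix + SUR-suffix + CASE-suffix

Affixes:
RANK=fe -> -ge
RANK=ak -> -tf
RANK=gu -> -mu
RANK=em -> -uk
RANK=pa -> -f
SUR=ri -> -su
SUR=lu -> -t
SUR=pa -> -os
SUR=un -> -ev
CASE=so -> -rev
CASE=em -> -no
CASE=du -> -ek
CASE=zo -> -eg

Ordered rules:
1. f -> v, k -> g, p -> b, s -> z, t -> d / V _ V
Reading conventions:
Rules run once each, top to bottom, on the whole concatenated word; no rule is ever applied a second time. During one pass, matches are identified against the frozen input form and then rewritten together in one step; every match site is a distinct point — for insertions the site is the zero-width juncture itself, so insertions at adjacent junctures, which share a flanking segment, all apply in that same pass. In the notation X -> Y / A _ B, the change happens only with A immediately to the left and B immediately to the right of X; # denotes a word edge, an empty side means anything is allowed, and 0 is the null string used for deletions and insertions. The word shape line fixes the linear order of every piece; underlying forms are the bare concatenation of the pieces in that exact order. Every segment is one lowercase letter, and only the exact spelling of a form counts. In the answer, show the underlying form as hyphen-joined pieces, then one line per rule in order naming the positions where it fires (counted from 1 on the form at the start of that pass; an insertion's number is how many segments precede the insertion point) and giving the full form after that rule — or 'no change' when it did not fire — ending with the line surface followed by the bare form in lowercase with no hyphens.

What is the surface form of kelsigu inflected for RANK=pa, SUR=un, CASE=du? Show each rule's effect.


underlying: kelsigu-f-ev-ek
1. f -> v, k -> g, p -> b, s -> z, t -> d / V _ V: fires at position(s) 8: kelsiguvevek
surface: kelsiguvevek


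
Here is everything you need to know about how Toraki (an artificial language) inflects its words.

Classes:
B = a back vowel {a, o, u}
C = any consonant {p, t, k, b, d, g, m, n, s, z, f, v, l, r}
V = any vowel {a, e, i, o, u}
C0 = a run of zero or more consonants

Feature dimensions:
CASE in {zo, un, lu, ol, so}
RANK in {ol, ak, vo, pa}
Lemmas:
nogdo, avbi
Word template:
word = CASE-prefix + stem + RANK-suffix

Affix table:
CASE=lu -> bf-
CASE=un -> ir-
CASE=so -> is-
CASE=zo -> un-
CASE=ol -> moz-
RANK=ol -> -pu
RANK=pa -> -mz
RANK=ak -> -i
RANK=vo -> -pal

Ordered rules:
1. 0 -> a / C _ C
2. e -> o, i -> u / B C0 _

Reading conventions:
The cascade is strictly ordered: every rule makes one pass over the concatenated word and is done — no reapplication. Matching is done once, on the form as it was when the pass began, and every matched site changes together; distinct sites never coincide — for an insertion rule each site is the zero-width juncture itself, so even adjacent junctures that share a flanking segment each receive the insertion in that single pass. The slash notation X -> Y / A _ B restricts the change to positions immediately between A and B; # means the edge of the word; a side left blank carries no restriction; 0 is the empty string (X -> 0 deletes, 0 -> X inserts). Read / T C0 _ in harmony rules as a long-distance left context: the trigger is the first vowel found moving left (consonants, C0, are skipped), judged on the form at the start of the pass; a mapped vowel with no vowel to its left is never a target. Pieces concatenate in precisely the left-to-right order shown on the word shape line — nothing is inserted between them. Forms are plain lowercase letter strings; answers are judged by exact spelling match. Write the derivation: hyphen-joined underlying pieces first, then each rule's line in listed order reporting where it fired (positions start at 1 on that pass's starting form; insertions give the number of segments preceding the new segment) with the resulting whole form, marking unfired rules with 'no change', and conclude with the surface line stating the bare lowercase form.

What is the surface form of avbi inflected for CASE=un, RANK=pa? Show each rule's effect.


underlying: ir-avbi-mz
1. 0 -> a / C _ C: inserts after position(s) 4, 7: iravabimaz
2. e -> o, i -> u / B C0 _: fires at position(s) 7: iravabumaz
surface: iravabumaz


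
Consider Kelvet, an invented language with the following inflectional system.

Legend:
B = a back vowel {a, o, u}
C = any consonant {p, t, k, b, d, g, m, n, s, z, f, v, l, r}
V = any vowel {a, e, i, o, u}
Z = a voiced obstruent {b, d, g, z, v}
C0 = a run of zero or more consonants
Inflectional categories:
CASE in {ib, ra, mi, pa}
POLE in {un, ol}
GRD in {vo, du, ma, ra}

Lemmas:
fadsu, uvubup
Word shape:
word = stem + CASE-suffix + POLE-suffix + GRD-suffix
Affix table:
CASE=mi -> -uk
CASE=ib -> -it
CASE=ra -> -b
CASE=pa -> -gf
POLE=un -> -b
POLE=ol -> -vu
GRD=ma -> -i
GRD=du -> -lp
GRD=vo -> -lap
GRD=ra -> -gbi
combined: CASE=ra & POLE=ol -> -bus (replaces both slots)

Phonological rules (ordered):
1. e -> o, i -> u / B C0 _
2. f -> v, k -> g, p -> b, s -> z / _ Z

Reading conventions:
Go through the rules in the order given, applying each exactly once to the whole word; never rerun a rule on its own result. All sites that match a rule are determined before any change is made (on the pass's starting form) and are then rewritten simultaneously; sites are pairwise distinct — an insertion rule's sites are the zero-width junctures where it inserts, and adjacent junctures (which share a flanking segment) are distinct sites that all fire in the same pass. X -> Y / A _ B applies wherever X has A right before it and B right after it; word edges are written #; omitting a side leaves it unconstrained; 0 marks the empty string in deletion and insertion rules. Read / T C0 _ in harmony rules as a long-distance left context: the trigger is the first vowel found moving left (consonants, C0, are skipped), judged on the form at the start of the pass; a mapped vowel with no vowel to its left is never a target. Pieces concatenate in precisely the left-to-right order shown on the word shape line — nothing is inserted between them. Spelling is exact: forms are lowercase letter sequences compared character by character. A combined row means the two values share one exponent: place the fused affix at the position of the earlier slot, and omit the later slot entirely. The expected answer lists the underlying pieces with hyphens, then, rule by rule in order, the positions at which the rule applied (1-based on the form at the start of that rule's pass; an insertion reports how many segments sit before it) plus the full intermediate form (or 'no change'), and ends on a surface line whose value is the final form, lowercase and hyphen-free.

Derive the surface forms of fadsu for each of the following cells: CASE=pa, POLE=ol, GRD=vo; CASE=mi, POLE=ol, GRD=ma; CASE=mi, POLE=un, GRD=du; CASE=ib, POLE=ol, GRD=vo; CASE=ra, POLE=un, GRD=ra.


cell CASE=pa, POLE=ol, GRD=vo:
underlying: fadsu-gf-vu-lap
1. e -> o, i -> u / B C0 _: no change
2. f -> v, k -> g, p -> b, s -> z / _ Z: fires at position(s) 7: fadsugvvulap
surface: fadsugvvulap

cell CASE=mi, POLE=ol, GRD=ma:
underlying: fadsu-uk-vu-i
1. e -> o, i -> u / B C0 _: fires at position(s) 10: fadsuukvuu
2. f -> v, k -> g, p -> b, s -> z / _ Z: fires at position(s) 7: fadsuugvuu
surface: fadsuugvuu

cell CASE=mi, POLE=un, GRD=du:
underlying: fadsu-uk-b-lp
1. e -> o, i -> u / B C0 _: no change
2. f -> v, k -> g, p -> b, s -> z / _ Z: fires at position(s) 7: fadsuugblp
surface: fadsuugblp

cell CASE=ib, POLE=ol, GRD=vo:
underlying: fadsu-it-vu-lap
1. e -> o, i -> u / B C0 _: fires at position(s) 6: fadsuutvulap
2. f -> v, k -> g, p -> b, s -> z / _ Z: no change
surface: fadsuutvulap

cell CASE=ra, POLE=un, GRD=ra:
underlying: fadsu-b-b-gbi
1. e -> o, i -> u / B C0 _: fires at position(s) 10: fadsubbgbu
2. f -> v, k -> g, p -> b, s -> z / _ Z: no change
surface: fadsubbgbu


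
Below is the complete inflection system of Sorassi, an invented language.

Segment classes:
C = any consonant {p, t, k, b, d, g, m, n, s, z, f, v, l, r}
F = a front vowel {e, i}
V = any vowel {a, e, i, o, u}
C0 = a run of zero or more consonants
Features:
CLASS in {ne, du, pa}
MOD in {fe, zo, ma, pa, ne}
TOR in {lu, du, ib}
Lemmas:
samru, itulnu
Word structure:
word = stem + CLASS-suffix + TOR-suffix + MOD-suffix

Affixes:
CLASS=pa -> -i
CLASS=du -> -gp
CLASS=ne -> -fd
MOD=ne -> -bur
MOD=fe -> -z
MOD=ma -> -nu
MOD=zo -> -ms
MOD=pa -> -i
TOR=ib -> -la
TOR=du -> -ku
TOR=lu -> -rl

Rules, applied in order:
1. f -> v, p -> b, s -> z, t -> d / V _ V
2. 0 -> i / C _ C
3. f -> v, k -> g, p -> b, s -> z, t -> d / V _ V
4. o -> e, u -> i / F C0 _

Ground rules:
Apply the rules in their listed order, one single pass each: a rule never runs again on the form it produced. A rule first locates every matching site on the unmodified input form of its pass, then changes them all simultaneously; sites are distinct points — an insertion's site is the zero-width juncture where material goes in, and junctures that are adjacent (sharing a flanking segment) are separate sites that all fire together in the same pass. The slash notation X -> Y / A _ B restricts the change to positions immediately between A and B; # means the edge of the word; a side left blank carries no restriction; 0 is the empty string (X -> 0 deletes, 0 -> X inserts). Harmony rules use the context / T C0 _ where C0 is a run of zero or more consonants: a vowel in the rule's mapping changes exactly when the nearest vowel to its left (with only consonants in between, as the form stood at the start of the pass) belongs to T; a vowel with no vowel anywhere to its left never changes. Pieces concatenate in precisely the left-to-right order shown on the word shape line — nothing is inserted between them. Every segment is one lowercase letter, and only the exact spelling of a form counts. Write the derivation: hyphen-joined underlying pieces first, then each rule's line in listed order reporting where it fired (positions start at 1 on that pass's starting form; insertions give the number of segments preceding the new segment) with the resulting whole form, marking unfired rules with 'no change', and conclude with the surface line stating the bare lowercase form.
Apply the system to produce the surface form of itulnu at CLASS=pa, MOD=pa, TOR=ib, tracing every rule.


underlying: itulnu-i-la-i
1. f -> v, p -> b, s -> z, t -> d / V _ V: fires at position(s) 2: idulnuilai
2. 0 -> i / C _ C: inserts after position(s) 4: idulinuilai
3. f -> v, k -> g, p -> b, s -> z, t -> d / V _ V: no change
4. o -> e, u -> i / F C0 _: fires at position(s) 3, 7: idiliniilai
surface: idiliniilai


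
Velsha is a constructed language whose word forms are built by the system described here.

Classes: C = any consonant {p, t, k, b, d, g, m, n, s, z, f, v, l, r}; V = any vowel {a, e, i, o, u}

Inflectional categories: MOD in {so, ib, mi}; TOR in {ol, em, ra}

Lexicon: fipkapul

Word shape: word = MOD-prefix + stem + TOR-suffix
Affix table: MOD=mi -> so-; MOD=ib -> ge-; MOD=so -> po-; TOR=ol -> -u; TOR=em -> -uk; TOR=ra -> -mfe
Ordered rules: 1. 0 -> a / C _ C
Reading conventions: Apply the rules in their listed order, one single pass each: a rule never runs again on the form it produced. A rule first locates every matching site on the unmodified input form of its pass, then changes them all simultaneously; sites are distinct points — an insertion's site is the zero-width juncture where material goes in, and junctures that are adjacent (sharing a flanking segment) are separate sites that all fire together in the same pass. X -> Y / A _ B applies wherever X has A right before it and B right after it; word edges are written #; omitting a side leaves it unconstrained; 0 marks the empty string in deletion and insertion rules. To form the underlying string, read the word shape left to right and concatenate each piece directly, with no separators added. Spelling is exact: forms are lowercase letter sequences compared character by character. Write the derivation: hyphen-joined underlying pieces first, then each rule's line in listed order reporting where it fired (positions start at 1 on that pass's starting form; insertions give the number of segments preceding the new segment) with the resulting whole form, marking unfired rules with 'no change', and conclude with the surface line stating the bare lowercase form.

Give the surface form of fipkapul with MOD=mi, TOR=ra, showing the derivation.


underlying: so-fipkapul-mfe
1. 0 -> a / C _ C: inserts after position(s) 5, 10, 11: sofipakapulamafe
surface: sofipakapulamafe


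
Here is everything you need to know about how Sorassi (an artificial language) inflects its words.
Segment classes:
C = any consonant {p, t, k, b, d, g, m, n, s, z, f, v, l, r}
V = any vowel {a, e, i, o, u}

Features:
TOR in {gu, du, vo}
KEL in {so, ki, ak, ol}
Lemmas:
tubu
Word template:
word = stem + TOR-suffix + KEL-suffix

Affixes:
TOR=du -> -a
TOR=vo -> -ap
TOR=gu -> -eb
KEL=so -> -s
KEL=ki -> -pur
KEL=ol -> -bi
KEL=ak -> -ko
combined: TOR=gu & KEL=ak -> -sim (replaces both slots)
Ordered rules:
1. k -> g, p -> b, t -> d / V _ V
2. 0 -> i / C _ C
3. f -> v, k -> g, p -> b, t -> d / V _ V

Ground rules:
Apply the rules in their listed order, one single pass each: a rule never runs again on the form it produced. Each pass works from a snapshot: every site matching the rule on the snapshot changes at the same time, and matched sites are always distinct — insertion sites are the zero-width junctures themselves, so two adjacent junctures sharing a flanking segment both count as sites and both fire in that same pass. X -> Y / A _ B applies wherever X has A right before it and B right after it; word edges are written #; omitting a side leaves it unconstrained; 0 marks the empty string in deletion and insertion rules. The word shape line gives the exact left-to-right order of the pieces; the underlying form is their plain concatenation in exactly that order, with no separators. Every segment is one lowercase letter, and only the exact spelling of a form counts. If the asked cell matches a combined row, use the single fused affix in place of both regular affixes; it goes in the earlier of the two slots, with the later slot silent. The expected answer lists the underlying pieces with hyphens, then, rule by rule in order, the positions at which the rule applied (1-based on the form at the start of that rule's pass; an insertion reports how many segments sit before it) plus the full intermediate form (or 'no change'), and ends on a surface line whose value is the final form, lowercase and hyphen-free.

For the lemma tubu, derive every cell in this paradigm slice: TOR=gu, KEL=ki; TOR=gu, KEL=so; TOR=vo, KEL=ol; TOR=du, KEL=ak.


cell TOR=gu, KEL=ki:
underlying: tubu-eb-pur
1. k -> g, p -> b, t -> d / V _ V: no change
2. 0 -> i / C _ C: inserts after position(s) 6: tubuebipur
3. f -> v, k -> g, p -> b, t -> d / V _ V: fires at position(s) 8: tubuebibur
surface: tubuebibur

cell TOR=gu, KEL=so:
underlying: tubu-eb-s
1. k -> g, p -> b, t -> d / V _ V: no change
2. 0 -> i / C _ C: inserts after position(s) 6: tubuebis
3. f -> v, k -> g, p -> b, t -> d / V _ V: no change
surface: tubuebis

cell TOR=vo, KEL=ol:
underlying: tubu-ap-bi
1. k -> g, p -> b, t -> d / V _ V: no change
2. 0 -> i / C _ C: inserts after position(s) 6: tubuapibi
3. f -> v, k -> g, p -> b, t -> d / V _ V: fires at position(s) 6: tubuabibi
surface: tubuabibi

cell TOR=du, KEL=ak:
underlying: tubu-a-ko
1. k -> g, p -> b, t -> d / V _ V: fires at position(s) 6: tubuago
2. 0 -> i / C _ C: no change
3. f -> v, k -> g, p -> b, t -> d / V _ V: no change
surface: tubuago


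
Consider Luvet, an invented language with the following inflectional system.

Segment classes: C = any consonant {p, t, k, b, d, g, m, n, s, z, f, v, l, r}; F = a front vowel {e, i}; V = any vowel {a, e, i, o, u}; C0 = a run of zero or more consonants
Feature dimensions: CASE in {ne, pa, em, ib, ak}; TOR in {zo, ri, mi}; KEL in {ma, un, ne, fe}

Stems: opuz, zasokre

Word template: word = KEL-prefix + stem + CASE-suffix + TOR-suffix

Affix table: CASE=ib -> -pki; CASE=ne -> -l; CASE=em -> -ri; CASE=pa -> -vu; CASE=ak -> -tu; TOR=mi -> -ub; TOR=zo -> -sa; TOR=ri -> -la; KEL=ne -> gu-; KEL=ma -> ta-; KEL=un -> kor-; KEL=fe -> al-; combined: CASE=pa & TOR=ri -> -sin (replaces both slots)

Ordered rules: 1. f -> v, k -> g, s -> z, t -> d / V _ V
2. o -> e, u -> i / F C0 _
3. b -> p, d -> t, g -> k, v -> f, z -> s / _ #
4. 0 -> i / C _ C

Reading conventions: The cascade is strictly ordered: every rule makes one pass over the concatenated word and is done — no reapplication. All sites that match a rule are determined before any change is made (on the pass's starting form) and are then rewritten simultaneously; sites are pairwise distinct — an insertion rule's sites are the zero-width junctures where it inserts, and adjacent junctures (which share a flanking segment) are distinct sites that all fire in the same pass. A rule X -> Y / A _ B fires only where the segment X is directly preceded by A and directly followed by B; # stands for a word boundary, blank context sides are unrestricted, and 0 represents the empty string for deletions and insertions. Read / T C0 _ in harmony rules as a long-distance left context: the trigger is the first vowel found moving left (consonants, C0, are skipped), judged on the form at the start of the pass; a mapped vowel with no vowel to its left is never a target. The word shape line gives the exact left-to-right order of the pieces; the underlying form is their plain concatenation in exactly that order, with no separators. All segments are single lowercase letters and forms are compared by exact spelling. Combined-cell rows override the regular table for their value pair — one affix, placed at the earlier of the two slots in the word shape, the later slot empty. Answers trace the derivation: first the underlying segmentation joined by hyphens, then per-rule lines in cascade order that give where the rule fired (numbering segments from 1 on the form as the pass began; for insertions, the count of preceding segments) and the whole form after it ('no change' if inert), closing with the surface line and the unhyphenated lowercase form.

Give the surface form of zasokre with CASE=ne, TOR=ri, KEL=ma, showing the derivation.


underlying: ta-zasokre-l-la
1. f -> v, k -> g, s -> z, t -> d / V _ V: fires at position(s) 5: tazazokrella
2. o -> e, u -> i / F C0 _: no change
3. b -> p, d -> t, g -> k, v -> f, z -> s / _ #: no change
4. 0 -> i / C _ C: inserts after position(s) 7, 10: tazazokirelila
surface: tazazokirelila


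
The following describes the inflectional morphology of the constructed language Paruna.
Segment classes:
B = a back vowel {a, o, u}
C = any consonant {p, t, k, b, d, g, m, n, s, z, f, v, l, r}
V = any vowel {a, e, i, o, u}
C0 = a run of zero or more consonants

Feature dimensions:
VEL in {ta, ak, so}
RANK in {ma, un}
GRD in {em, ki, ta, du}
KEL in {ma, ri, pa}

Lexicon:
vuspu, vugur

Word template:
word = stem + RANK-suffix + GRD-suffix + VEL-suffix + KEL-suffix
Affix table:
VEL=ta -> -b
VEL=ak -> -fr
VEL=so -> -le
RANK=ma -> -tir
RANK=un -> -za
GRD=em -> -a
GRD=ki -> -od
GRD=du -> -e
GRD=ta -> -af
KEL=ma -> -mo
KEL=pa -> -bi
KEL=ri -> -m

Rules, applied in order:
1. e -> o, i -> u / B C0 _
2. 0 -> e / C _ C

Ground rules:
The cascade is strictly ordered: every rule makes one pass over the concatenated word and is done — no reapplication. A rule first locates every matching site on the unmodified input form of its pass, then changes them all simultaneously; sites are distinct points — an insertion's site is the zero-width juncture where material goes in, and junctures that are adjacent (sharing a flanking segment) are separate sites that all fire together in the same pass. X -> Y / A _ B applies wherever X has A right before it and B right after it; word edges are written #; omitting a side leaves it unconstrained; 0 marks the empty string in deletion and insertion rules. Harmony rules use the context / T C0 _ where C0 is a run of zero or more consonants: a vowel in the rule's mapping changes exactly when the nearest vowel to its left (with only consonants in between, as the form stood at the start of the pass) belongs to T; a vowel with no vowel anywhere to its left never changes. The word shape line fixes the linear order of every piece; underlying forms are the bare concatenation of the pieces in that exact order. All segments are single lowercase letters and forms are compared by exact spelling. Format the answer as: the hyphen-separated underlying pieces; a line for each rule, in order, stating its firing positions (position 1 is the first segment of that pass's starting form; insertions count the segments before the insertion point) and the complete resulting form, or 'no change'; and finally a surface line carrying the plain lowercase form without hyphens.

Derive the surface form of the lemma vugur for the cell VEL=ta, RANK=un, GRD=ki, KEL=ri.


underlying: vugur-za-od-b-m
1. e -> o, i -> u / B C0 _: no change
2. 0 -> e / C _ C: inserts after position(s) 5, 9, 10: vugurezaodebem
surface: vugurezaodebem


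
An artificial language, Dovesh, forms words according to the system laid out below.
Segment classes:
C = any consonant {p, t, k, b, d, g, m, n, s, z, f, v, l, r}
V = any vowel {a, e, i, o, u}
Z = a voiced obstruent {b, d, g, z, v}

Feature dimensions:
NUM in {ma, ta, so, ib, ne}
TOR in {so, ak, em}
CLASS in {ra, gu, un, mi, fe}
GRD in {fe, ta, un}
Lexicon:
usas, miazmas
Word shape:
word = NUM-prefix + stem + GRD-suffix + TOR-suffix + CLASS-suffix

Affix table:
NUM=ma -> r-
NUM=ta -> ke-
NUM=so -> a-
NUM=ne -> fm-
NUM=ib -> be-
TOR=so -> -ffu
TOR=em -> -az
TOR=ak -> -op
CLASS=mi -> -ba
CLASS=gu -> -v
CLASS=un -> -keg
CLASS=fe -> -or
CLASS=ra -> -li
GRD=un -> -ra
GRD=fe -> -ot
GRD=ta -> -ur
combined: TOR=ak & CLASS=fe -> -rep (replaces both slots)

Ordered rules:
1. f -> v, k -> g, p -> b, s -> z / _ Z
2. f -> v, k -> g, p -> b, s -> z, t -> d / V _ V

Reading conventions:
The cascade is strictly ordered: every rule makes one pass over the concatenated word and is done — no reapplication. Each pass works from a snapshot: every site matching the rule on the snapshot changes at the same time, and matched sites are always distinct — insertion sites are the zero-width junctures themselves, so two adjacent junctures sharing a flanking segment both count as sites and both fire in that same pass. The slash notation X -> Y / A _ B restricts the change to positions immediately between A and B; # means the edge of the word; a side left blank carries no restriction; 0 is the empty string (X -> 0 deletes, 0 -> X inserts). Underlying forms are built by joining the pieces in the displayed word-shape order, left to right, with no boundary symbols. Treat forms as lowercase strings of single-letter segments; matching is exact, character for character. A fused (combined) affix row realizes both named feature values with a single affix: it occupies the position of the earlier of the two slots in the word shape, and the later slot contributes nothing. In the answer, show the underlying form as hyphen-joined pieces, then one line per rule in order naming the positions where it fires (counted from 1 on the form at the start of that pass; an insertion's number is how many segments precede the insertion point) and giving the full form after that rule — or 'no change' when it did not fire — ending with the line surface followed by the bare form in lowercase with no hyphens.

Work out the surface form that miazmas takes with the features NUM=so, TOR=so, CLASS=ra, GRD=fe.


underlying: a-miazmas-ot-ffu-li
1. f -> v, k -> g, p -> b, s -> z / _ Z: no change
2. f -> v, k -> g, p -> b, s -> z, t -> d / V _ V: fires at position(s) 8: amiazmazotffuli
surface: amiazmazotffuli


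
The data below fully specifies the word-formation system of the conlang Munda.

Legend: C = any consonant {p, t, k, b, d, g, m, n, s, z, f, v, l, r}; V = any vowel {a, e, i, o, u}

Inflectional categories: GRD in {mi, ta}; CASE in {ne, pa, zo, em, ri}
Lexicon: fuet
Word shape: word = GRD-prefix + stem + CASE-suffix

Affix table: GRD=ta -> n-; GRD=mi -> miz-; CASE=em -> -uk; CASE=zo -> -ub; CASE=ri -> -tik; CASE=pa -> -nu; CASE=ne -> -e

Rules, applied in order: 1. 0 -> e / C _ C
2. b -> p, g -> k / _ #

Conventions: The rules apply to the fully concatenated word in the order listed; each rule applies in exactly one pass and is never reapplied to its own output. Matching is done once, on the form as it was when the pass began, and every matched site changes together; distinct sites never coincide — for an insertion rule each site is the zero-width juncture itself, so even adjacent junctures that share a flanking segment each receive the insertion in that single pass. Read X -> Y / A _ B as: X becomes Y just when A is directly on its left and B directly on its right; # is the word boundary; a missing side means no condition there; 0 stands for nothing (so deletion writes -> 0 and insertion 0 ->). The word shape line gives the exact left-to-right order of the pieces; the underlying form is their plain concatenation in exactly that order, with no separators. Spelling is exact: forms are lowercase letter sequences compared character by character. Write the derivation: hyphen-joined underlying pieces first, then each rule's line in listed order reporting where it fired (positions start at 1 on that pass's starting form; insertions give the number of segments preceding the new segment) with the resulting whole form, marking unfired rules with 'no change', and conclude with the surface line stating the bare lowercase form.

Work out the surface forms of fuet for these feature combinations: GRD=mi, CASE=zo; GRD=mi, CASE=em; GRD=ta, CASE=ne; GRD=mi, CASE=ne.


cell GRD=mi, CASE=zo:
underlying: miz-fuet-ub
1. 0 -> e / C _ C: inserts after position(s) 3: mizefuetub
2. b -> p, g -> k / _ #: fires at position(s) 10: mizefuetup
surface: mizefuetup

cell GRD=mi, CASE=em:
underlying: miz-fuet-uk
1. 0 -> e / C _ C: inserts after position(s) 3: mizefuetuk
2. b -> p, g -> k / _ #: no change
surface: mizefuetuk

cell GRD=ta, CASE=ne:
underlying: n-fuet-e
1. 0 -> e / C _ C: inserts after position(s) 1: nefuete
2. b -> p, g -> k / _ #: no change
surface: nefuete

cell GRD=mi, CASE=ne:
underlying: miz-fuet-e
1. 0 -> e / C _ C: inserts after position(s) 3: mizefuete
2. b -> p, g -> k / _ #: no change
surface: mizefuete


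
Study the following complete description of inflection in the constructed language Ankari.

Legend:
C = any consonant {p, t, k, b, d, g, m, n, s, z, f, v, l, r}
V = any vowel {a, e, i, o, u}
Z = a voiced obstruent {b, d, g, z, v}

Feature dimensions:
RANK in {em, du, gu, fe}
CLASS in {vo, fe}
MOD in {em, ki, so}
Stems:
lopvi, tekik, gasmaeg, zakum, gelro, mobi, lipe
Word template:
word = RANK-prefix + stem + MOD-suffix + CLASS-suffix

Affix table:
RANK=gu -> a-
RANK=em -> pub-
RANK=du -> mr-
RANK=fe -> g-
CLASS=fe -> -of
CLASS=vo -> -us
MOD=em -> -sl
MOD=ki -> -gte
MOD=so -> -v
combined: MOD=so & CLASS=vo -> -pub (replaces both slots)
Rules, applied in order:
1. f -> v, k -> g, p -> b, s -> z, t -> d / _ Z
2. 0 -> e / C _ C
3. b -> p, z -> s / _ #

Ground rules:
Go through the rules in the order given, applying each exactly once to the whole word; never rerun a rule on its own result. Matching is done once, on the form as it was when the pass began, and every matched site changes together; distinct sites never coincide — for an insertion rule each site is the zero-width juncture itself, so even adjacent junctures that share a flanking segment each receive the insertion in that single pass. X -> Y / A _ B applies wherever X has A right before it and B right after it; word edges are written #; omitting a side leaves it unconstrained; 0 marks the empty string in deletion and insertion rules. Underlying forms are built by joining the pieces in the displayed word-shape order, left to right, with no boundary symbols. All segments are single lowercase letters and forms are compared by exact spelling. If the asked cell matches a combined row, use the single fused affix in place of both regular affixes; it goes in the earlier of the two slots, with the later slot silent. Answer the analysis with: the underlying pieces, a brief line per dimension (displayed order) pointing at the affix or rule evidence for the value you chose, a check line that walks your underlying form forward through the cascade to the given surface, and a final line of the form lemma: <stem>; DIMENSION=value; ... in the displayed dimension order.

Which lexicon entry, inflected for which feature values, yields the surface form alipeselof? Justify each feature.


underlying: a-lipe-sl-of
RANK=gu - signalled by the affix a-
CLASS=fe - signalled by the affix -of
MOD=em - signalled by the affix -sl
check: alipeslof -> alipeslof -> alipeselof -> alipeselof
lemma: lipe; RANK=gu; CLASS=fe; MOD=em
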